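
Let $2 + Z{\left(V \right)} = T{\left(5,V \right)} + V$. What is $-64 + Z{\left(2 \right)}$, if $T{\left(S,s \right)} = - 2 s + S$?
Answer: $-63$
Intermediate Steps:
$T{\left(S,s \right)} = S - 2 s$
$Z{\left(V \right)} = 3 - V$ ($Z{\left(V \right)} = -2 + \left(\left(5 - 2 V\right) + V\right) = -2 - \left(-5 + V\right) = 3 - V$)
$-64 + Z{\left(2 \right)} = -64 + \left(3 - 2\right) = -64 + 1 = -63$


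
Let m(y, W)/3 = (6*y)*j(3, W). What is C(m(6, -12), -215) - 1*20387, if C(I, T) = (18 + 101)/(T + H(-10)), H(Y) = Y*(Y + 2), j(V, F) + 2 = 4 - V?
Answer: -2752364/135 ≈ -20388.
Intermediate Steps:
j(V, F) = 2 - V (j(V, F) = -2 + (4 - V) = 2 - V)
m(y, W) = -18*y (m(y, W) = 3*((6*y)*(2 - 1*3)) = 3*((6*y)*(2 - 3)) = 3*((6*y)*(-1)) = 3*(-6*y) = -18*y)
H(Y) = Y*(2 + Y)
C(I, T) = 119/(80 + T) (C(I, T) = (18 + 101)/(T - 10*(2 - 10)) = 119/(T - 10*(-8)) = 119/(T + 80) = 119/(80 + T))
C(m(6, -12), -215) - 1*20387 = 119/(80 - 215) - 1*20387 = 119/(-135) - 20387 = 119*(-1/135) - 20387 = -119/135 - 20387 = -2752364/135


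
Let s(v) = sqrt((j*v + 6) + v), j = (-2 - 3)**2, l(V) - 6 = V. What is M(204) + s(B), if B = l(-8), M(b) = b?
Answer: 204 + I*sqrt(46) ≈ 204.0 + 6.7823*I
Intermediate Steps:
l(V) = 6 + V
j = 25 (j = (-5)**2 = 25)
B = -2 (B = 6 - 8 = -2)
s(v) = sqrt(6 + 26*v) (s(v) = sqrt((25*v + 6) + v) = sqrt((6 + 25*v) + v) = sqrt(6 + 26*v))
M(204) + s(B) = 204 + sqrt(6 + 26*(-2)) = 204 + sqrt(6 - 52) = 204 + sqrt(-46) = 204 + I*sqrt(46)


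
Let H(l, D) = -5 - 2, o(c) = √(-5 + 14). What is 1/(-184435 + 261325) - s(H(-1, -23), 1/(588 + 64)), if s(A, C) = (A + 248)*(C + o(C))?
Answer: -18132084139/25066140 ≈ -723.37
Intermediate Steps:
o(c) = 3 (o(c) = √9 = 3)
H(l, D) = -7
s(A, C) = (3 + C)*(248 + A) (s(A, C) = (A + 248)*(C + 3) = (248 + A)*(3 + C) = (3 + C)*(248 + A))
1/(-184435 + 261325) - s(H(-1, -23), 1/(588 + 64)) = 1/(-184435 + 261325) - (744 + 3*(-7) + 248/(588 + 64) - 7/(588 + 64)) = 1/76890 - (744 - 21 + 248/652 - 7/652) = 1/76890 - (744 - 21 + 248*(1/652) - 7*1/652) = 1/76890 - (744 - 21 + 62/163 - 7/652) = 1/76890 - 1*471637/652 = 1/76890 - 471637/652 = -18132084139/25066140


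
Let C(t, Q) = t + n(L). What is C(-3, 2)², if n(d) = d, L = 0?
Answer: 9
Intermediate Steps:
C(t, Q) = t (C(t, Q) = t + 0 = t)
C(-3, 2)² = (-3)² = 9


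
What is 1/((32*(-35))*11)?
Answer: -1/12320 ≈ -8.1169e-5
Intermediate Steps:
1/((32*(-35))*11) = 1/(-1120*11) = 1/(-12320) = -1/12320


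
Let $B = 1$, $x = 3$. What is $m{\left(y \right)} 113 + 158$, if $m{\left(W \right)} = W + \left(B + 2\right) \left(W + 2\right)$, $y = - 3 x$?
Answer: $-3232$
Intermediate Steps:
$y = -9$ ($y = \left(-3\right) 3 = -9$)
$m{\left(W \right)} = 6 + 4 W$ ($m{\left(W \right)} = W + \left(1 + 2\right) \left(W + 2\right) = W + 3 \left(2 + W\right) = W + \left(6 + 3 W\right) = 6 + 4 W$)
$m{\left(y \right)} 113 + 158 = \left(6 + 4 \left(-9\right)\right) 113 + 158 = \left(6 - 36\right) 113 + 158 = \left(-30\right) 113 + 158 = -3390 + 158 = -3232$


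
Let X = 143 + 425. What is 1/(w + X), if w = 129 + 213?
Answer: 1/910 ≈ 0.0010989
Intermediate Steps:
X = 568
w = 342
1/(w + X) = 1/(342 + 568) = 1/910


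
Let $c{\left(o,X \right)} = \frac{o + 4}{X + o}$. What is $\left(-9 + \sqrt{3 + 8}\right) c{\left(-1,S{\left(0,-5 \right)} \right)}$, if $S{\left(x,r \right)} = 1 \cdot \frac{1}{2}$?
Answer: $54 - 6 \sqrt{11} \approx 34.1$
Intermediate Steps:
$S{\left(x,r \right)} = \frac{1}{2}$ ($S{\left(x,r \right)} = 1 \cdot \frac{1}{2} = \frac{1}{2}$)
$c{\left(o,X \right)} = \frac{4 + o}{X + o}$
$\left(-9 + \sqrt{3 + 8}\right) c{\left(-1,S{\left(0,-5 \right)} \right)} = \left(-9 + \sqrt{3 + 8}\right) \frac{4 - 1}{\frac{1}{2} - 1} = \left(-9 + \sqrt{11}\right) \frac{1}{- \frac{1}{2}} \cdot 3 = \left(-9 + \sqrt{11}\right) \left(\left(-2\right) 3\right) = \left(-9 + \sqrt{11}\right) \left(-6\right) = 54 - 6 \sqrt{11}$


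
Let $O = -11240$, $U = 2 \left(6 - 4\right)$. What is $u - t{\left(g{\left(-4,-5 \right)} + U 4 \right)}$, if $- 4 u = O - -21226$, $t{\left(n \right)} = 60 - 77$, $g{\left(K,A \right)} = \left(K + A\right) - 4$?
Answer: $- \frac{4959}{2} \approx -2479.5$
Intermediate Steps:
$g{\left(K,A \right)} = -4 + A + K$ ($g{\left(K,A \right)} = \left(A + K\right) - 4 = -4 + A + K$)
$U = 4$ ($U = 2 \cdot 2 = 4$)
$t{\left(n \right)} = -17$
$u = - \frac{4993}{2}$ ($u = - \frac{-11240 - -21226}{4} = - \frac{-11240 + 21226}{4} = \left(- \frac{1}{4}\right) 9986 = - \frac{4993}{2} \approx -2496.5$)
$u - t{\left(g{\left(-4,-5 \right)} + U 4 \right)} = - \frac{4993}{2} - -17 = - \frac{4993}{2} + 17 = - \frac{4959}{2}$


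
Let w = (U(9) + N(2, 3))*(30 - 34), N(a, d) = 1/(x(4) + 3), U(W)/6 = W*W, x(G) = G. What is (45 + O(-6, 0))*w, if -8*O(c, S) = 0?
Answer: -612540/7 ≈ -87506.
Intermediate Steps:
U(W) = 6*W² (U(W) = 6*(W*W) = 6*W²)
O(c, S) = 0 (O(c, S) = -⅛*0 = 0)
N(a, d) = ⅐ (N(a, d) = 1/(4 + 3) = 1/7 = ⅐)
w = -13612/7 (w = (6*9² + ⅐)*(30 - 34) = (6*81 + ⅐)*(-4) = (486 + ⅐)*(-4) = (3403/7)*(-4) = -13612/7 ≈ -1944.6)
(45 + O(-6, 0))*w = (45 + 0)*(-13612/7) = 45*(-13612/7) = -612540/7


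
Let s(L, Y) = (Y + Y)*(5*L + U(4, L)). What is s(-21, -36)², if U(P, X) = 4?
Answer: 52881984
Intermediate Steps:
s(L, Y) = 2*Y*(4 + 5*L) (s(L, Y) = (Y + Y)*(5*L + 4) = (2*Y)*(4 + 5*L) = 2*Y*(4 + 5*L))
s(-21, -36)² = (2*(-36)*(4 + 5*(-21)))² = (2*(-36)*(4 - 105))² = (2*(-36)*(-101))² = 7272² = 52881984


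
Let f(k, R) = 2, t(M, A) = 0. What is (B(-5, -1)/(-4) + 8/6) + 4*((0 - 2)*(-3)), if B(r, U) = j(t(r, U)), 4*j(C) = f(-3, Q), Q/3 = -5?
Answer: 605/24 ≈ 25.208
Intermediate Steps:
Q = -15 (Q = 3*(-5) = -15)
j(C) = ½ (j(C) = (¼)*2 = ½)
B(r, U) = ½
(B(-5, -1)/(-4) + 8/6) + 4*((0 - 2)*(-3)) = ((½)/(-4) + 8/6) + 4*((0 - 2)*(-3)) = ((½)*(-¼) + 8*(⅙)) + 4*(-2*(-3)) = (-⅛ + 4/3) + 4*6 = 29/24 + 24 = 605/24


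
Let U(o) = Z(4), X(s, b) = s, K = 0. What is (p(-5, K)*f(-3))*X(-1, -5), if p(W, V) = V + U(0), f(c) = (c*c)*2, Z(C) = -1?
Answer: 18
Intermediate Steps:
U(o) = -1
f(c) = 2*c² (f(c) = c²*2 = 2*c²)
p(W, V) = -1 + V (p(W, V) = V - 1 = -1 + V)
(p(-5, K)*f(-3))*X(-1, -5) = ((-1 + 0)*(2*(-3)²))*(-1) = -2*9*(-1) = -1*18*(-1) = -18*(-1) = 18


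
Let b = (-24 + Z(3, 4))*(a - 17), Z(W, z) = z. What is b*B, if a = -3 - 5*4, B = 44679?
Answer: 35743200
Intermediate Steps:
a = -23 (a = -3 - 20 = -23)
b = 800 (b = (-24 + 4)*(-23 - 17) = -20*(-40) = 800)
b*B = 800*44679 = 35743200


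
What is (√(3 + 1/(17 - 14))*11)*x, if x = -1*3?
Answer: -11*√30 ≈ -60.250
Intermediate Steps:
x = -3
(√(3 + 1/(17 - 14))*11)*x = (√(3 + 1/(17 - 14))*11)*(-3) = (√(3 + 1/3)*11)*(-3) = (√(3 + ⅓)*11)*(-3) = (√(10/3)*11)*(-3) = ((√30/3)*11)*(-3) = (11*√30/3)*(-3) = -11*√30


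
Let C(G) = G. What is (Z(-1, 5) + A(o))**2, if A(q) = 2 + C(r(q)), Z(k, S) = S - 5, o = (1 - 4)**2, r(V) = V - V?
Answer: 4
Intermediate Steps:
r(V) = 0
o = 9 (o = (-3)**2 = 9)
Z(k, S) = -5 + S
A(q) = 2 (A(q) = 2 + 0 = 2)
(Z(-1, 5) + A(o))**2 = ((-5 + 5) + 2)**2 = (0 + 2)**2 = 2**2 = 4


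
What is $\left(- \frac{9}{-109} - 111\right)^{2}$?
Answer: $\frac{146168100}{11881} \approx 12303.0$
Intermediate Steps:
$\left(- \frac{9}{-109} - 111\right)^{2} = \left(\left(-9\right) \left(- \frac{1}{109}\right) - 111\right)^{2} = \left(\frac{9}{109} - 111\right)^{2} = \left(- \frac{12090}{109}\right)^{2} = \frac{146168100}{11881}$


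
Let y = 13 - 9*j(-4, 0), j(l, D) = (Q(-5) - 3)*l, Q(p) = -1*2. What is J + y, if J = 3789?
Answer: 3622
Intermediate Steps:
Q(p) = -2
j(l, D) = -5*l (j(l, D) = (-2 - 3)*l = -5*l)
y = -167 (y = 13 - (-45)*(-4) = 13 - 9*20 = 13 - 180 = -167)
J + y = 3789 - 167 = 3622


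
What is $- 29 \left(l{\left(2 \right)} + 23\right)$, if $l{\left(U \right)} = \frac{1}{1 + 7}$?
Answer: $- \frac{5365}{8} \approx -670.63$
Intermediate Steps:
$l{\left(U \right)} = \frac{1}{8}$
$- 29 \left(l{\left(2 \right)} + 23\right) = - 29 \left(\frac{1}{8} + 23\right) = \left(-29\right) \frac{185}{8} = - \frac{5365}{8}$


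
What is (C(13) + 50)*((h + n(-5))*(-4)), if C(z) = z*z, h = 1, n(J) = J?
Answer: 3504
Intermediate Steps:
C(z) = z**2
(C(13) + 50)*((h + n(-5))*(-4)) = (13**2 + 50)*((1 - 5)*(-4)) = (169 + 50)*(-4*(-4)) = 219*16 = 3504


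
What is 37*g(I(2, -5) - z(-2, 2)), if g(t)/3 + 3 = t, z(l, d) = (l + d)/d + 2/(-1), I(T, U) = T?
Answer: 111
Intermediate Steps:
z(l, d) = -2 + (d + l)/d (z(l, d) = (d + l)/d + 2*(-1) = (d + l)/d - 2 = -2 + (d + l)/d)
g(t) = -9 + 3*t
37*g(I(2, -5) - z(-2, 2)) = 37*(-9 + 3*(2 - (-2 - 1*2)/2)) = 37*(-9 + 3*(2 - (-2 - 2)/2)) = 37*(-9 + 3*(2 - (-4)/2)) = 37*(-9 + 3*(2 - 1*(-2))) = 37*(-9 + 3*(2 + 2)) = 37*(-9 + 3*4) = 37*(-9 + 12) = 37*3 = 111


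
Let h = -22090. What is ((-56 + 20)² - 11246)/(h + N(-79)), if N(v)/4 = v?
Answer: 4975/11203 ≈ 0.44408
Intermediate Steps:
N(v) = 4*v
((-56 + 20)² - 11246)/(h + N(-79)) = ((-56 + 20)² - 11246)/(-22090 + 4*(-79)) = ((-36)² - 11246)/(-22090 - 316) = (1296 - 11246)/(-22406) = -9950*(-1/22406) = 4975/11203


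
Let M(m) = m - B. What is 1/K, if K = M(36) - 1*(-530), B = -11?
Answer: 1/577 ≈ 0.0017331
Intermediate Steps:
M(m) = 11 + m (M(m) = m - 1*(-11) = m + 11 = 11 + m)
K = 577 (K = (11 + 36) - 1*(-530) = 47 + 530 = 577)
1/K = 1/577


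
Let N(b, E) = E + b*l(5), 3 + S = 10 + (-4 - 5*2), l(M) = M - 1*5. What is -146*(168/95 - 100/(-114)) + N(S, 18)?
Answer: -104954/285 ≈ -368.26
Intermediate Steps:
l(M) = -5 + M (l(M) = M - 5 = -5 + M)
S = -7 (S = -3 + (10 + (-4 - 5*2)) = -3 + (10 + (-4 - 10)) = -3 + (10 - 14) = -3 - 4 = -7)
N(b, E) = E (N(b, E) = E + b*(-5 + 5) = E + b*0 = E + 0 = E)
-146*(168/95 - 100/(-114)) + N(S, 18) = -146*(168/95 - 100/(-114)) + 18 = -146*(168*(1/95) - 100*(-1/114)) + 18 = -146*(168/95 + 50/57) + 18 = -146*754/285 + 18 = -110084/285 + 18 = -104954/285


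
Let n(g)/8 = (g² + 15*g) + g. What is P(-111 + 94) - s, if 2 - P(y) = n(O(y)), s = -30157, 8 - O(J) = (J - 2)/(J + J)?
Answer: 8312669/289 ≈ 28764.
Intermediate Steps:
O(J) = 8 - (-2 + J)/(2*J) (O(J) = 8 - (J - 2)/(J + J) = 8 - (-2 + J)/(2*J))
n(g) = 8*g² + 128*g (n(g) = 8*((g² + 15*g) + g) = 8*(g² + 16*g) = 8*g² + 128*g)
P(y) = 2 - 8*(15/2 + 1/y)*(47/2 + 1/y) (P(y) = 2 - 8*(15/2 + 1/y)*(16 + (15/2 + 1/y)) = 2 - 8*(15/2 + 1/y)*(47/2 + 1/y))
P(-111 + 94) - s = (-1408 - 248/(-111 + 94) - 8/(-111 + 94)²) - 1*(-30157) = (-1408 - 248/(-17) - 8/(-17)²) + 30157 = (-1408 - 248*(-1/17) - 8*1/289) + 30157 = (-1408 + 248/17 - 8/289) + 30157 = -402704/289 + 30157 = 8312669/289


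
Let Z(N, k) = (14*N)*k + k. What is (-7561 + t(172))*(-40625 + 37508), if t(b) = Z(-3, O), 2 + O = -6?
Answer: 22545261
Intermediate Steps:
O = -8 (O = -2 - 6 = -8)
Z(N, k) = k + 14*N*k (Z(N, k) = 14*N*k + k = k + 14*N*k)
t(b) = 328 (t(b) = -8*(1 + 14*(-3)) = -8*(1 - 42) = -8*(-41) = 328)
(-7561 + t(172))*(-40625 + 37508) = (-7561 + 328)*(-40625 + 37508) = -7233*(-3117) = 22545261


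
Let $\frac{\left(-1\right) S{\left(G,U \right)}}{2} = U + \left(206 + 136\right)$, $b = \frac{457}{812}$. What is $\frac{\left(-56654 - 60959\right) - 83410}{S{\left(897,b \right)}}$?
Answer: $\frac{81615338}{278161} \approx 293.41$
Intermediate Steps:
$b = \frac{457}{812}$ ($b = 457 \cdot \frac{1}{812} = \frac{457}{812} \approx 0.56281$)
$S{\left(G,U \right)} = -684 - 2 U$ ($S{\left(G,U \right)} = - 2 \left(U + \left(206 + 136\right)\right) = - 2 \left(U + 342\right) = - 2 \left(342 + U\right) = -684 - 2 U$)
$\frac{\left(-56654 - 60959\right) - 83410}{S{\left(897,b \right)}} = \frac{\left(-56654 - 60959\right) - 83410}{-684 - \frac{457}{406}} = \frac{-117613 - 83410}{-684 - \frac{457}{406}} = - \frac{201023}{- \frac{278161}{406}} = \left(-201023\right) \left(- \frac{406}{278161}\right) = \frac{81615338}{278161}$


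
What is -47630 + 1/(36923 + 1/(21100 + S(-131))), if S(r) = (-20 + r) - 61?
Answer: -36734524357862/771247625 ≈ -47630.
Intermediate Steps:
S(r) = -81 + r
-47630 + 1/(36923 + 1/(21100 + S(-131))) = -47630 + 1/(36923 + 1/(21100 + (-81 - 131))) = -47630 + 1/(36923 + 1/(21100 - 212)) = -47630 + 1/(36923 + 1/20888) = -47630 + 1/(771247625/20888) = -47630 + 20888/771247625 = -36734524357862/771247625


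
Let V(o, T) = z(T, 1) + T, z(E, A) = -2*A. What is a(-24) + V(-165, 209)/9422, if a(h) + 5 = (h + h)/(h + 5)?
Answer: -438901/179018 ≈ -2.4517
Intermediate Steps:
a(h) = -5 + 2*h/(5 + h) (a(h) = -5 + (h + h)/(h + 5) = -5 + (2*h)/(5 + h) = -5 + 2*h/(5 + h))
V(o, T) = -2 + T (V(o, T) = -2*1 + T = -2 + T)
a(-24) + V(-165, 209)/9422 = (-25 - 3*(-24))/(5 - 24) + (-2 + 209)/9422 = (-25 + 72)/(-19) + 207*(1/9422) = -1/19*47 + 207/9422 = -47/19 + 207/9422 = -438901/179018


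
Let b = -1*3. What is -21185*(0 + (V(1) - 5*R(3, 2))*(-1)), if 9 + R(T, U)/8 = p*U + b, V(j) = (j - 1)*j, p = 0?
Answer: 10168800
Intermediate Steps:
b = -3
V(j) = j*(-1 + j) (V(j) = (-1 + j)*j = j*(-1 + j))
R(T, U) = -96 (R(T, U) = -72 + 8*(0*U - 3) = -72 + 8*(0 - 3) = -72 + 8*(-3) = -72 - 24 = -96)
-21185*(0 + (V(1) - 5*R(3, 2))*(-1)) = -21185*(0 + (1*(-1 + 1) - 5*(-96))*(-1)) = -21185*(0 + (1*0 + 480)*(-1)) = -21185*(0 + (0 + 480)*(-1)) = -21185*(0 + 480*(-1)) = -21185*(0 - 480) = -21185*(-480) = 10168800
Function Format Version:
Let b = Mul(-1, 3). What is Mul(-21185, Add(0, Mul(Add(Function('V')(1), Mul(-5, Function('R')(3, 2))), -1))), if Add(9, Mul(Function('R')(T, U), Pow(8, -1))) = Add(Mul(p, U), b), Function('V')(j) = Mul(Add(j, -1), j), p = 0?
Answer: 10168800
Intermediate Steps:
b = -3
Function('V')(j) = Mul(j, Add(-1, j)) (Function('V')(j) = Mul(Add(-1, j), j) = Mul(j, Add(-1, j)))
Function('R')(T, U) = -96 (Function('R')(T, U) = Add(-72, Mul(8, Add(Mul(0, U), -3))) = Add(-72, Mul(8, Add(0, -3))) = Add(-72, Mul(8, -3)) = Add(-72, -24) = -96)
Mul(-21185, Add(0, Mul(Add(Function('V')(1), Mul(-5, Function('R')(3, 2))), -1))) = Mul(-21185, Add(0, Mul(Add(Mul(1, Add(-1, 1)), Mul(-5, -96)), -1))) = Mul(-21185, Add(0, Mul(Add(Mul(1, 0), 480), -1))) = Mul(-21185, Add(0, Mul(Add(0, 480), -1))) = Mul(-21185, Add(0, Mul(480, -1))) = Mul(-21185, Add(0, -480)) = Mul(-21185, -480) = 10168800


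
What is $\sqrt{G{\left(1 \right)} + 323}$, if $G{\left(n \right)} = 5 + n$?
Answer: $\sqrt{329} \approx 18.138$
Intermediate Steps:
$\sqrt{G{\left(1 \right)} + 323} = \sqrt{\left(5 + 1\right) + 323} = \sqrt{6 + 323} = \sqrt{329}$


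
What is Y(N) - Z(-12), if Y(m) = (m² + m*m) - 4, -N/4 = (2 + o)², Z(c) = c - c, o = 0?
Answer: 508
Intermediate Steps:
Z(c) = 0
N = -16 (N = -4*(2 + 0)² = -4*2² = -4*4 = -16)
Y(m) = -4 + 2*m² (Y(m) = (m² + m²) - 4 = 2*m² - 4 = -4 + 2*m²)
Y(N) - Z(-12) = (-4 + 2*(-16)²) - 1*0 = (-4 + 2*256) + 0 = (-4 + 512) + 0 = 508 + 0 = 508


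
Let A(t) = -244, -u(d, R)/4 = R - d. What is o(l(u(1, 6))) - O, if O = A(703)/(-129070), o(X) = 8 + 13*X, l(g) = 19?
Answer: 16456303/64535 ≈ 255.00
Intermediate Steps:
u(d, R) = -4*R + 4*d (u(d, R) = -4*(R - d) = -4*R + 4*d)
O = 122/64535 (O = -244/(-129070) = -244*(-1/129070) = 122/64535 ≈ 0.0018904)
o(l(u(1, 6))) - O = (8 + 13*19) - 1*122/64535 = (8 + 247) - 122/64535 = 255 - 122/64535 = 16456303/64535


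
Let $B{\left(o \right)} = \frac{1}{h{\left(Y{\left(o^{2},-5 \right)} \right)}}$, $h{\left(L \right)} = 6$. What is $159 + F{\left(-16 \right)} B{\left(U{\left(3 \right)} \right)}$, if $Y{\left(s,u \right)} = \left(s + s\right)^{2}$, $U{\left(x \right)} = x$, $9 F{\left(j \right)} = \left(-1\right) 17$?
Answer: $\frac{8569}{54} \approx 158.69$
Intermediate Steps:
$F{\left(j \right)} = - \frac{17}{9}$ ($F{\left(j \right)} = \frac{\left(-1\right) 17}{9} = \frac{1}{9} \left(-17\right) = - \frac{17}{9}$)
$Y{\left(s,u \right)} = 4 s^{2}$ ($Y{\left(s,u \right)} = \left(2 s\right)^{2} = 4 s^{2}$)
$B{\left(o \right)} = \frac{1}{6}$
$159 + F{\left(-16 \right)} B{\left(U{\left(3 \right)} \right)} = 159 - \frac{17}{54} = \frac{8569}{54}$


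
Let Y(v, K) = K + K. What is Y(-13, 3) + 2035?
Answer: 2041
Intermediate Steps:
Y(v, K) = 2*K
Y(-13, 3) + 2035 = 2*3 + 2035 = 6 + 2035 = 2041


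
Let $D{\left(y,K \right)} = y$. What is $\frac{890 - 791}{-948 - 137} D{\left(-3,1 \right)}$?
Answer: $\frac{297}{1085} \approx 0.27373$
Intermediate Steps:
$\frac{890 - 791}{-948 - 137} D{\left(-3,1 \right)} = \frac{890 - 791}{-948 - 137} \left(-3\right) = \frac{99}{-1085} \left(-3\right) = 99 \left(- \frac{1}{1085}\right) \left(-3\right) = \left(- \frac{99}{1085}\right) \left(-3\right) = \frac{297}{1085}$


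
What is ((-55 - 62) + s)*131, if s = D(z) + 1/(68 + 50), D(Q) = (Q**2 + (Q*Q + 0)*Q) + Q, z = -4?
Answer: -2612271/118 ≈ -22138.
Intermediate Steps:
D(Q) = Q + Q**2 + Q**3 (D(Q) = (Q**2 + (Q**2 + 0)*Q) + Q = (Q**2 + Q**2*Q) + Q = (Q**2 + Q**3) + Q = Q + Q**2 + Q**3)
s = -6135/118 (s = -4*(1 - 4 + (-4)**2) + 1/(68 + 50) = -4*(1 - 4 + 16) + 1/118 = -4*13 + 1/118 = -52 + 1/118 = -6135/118 ≈ -51.992)
((-55 - 62) + s)*131 = ((-55 - 62) - 6135/118)*131 = (-117 - 6135/118)*131 = -19941/118*131 = -2612271/118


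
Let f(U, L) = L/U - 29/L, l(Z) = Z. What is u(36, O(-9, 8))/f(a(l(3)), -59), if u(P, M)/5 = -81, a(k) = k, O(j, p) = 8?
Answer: 71685/3394 ≈ 21.121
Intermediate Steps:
u(P, M) = -405 (u(P, M) = 5*(-81) = -405)
f(U, L) = -29/L + L/U
u(36, O(-9, 8))/f(a(l(3)), -59) = -405/(-29/(-59) - 59/3) = -405/(-29*(-1/59) - 59*⅓) = -405/(29/59 - 59/3) = -405/(-3394/177) = -405*(-177/3394) = 71685/3394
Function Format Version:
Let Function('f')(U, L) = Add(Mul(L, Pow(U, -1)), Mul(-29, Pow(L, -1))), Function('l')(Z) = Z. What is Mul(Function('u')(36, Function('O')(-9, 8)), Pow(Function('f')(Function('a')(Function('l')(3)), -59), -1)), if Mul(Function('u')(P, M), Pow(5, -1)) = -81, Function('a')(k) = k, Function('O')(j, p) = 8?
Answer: Rational(71685, 3394) ≈ 21.121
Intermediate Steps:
Function('u')(P, M) = -405 (Function('u')(P, M) = Mul(5, -81) = -405)
Function('f')(U, L) = Add(Mul(-29, Pow(L, -1)), Mul(L, Pow(U, -1)))
Mul(Function('u')(36, Function('O')(-9, 8)), Pow(Function('f')(Function('a')(Function('l')(3)), -59), -1)) = Mul(-405, Pow(Add(Mul(-29, Pow(-59, -1)), Mul(-59, Pow(3, -1))), -1)) = Mul(-405, Pow(Add(Mul(-29, Rational(-1, 59)), Mul(-59, Rational(1, 3))), -1)) = Mul(-405, Pow(Add(Rational(29, 59), Rational(-59, 3)), -1)) = Mul(-405, Pow(Rational(-3394, 177), -1)) = Mul(-405, Rational(-177, 3394)) = Rational(71685, 3394)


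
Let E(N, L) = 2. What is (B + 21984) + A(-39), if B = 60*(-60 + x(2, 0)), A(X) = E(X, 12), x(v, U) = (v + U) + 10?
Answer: 19106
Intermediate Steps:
x(v, U) = 10 + U + v (x(v, U) = (U + v) + 10 = 10 + U + v)
A(X) = 2
B = -2880 (B = 60*(-60 + (10 + 0 + 2)) = 60*(-60 + 12) = 60*(-48) = -2880)
(B + 21984) + A(-39) = (-2880 + 21984) + 2 = 19104 + 2 = 19106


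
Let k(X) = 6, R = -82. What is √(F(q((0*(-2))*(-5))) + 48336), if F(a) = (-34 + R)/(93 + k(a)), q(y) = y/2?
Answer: 2*√13159157/33 ≈ 219.85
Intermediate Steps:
q(y) = y/2 (q(y) = y*(½) = y/2)
F(a) = -116/99 (F(a) = (-34 - 82)/(93 + 6) = -116/99)
√(F(q((0*(-2))*(-5))) + 48336) = √(-116/99 + 48336) = √(4785148/99) = 2*√13159157/33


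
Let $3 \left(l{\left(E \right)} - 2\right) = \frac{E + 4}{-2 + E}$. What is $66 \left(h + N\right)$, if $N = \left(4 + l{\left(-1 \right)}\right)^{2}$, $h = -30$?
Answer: $\frac{418}{3} \approx 139.33$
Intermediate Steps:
$l{\left(E \right)} = 2 + \frac{4 + E}{3 \left(-2 + E\right)}$ ($l{\left(E \right)} = 2 + \frac{\left(E + 4\right) \frac{1}{-2 + E}}{3} = 2 + \frac{\left(4 + E\right) \frac{1}{-2 + E}}{3} = 2 + \frac{\frac{1}{-2 + E} \left(4 + E\right)}{3} = 2 + \frac{4 + E}{3 \left(-2 + E\right)}$)
$N = \frac{289}{9}$ ($N = \left(4 + \frac{-8 + 7 \left(-1\right)}{3 \left(-2 - 1\right)}\right)^{2} = \left(4 + \frac{-8 - 7}{3 \left(-3\right)}\right)^{2} = \left(4 + \frac{1}{3} \left(- \frac{1}{3}\right) \left(-15\right)\right)^{2} = \left(4 + \frac{5}{3}\right)^{2} = \left(\frac{17}{3}\right)^{2} = \frac{289}{9} \approx 32.111$)
$66 \left(h + N\right) = 66 \left(-30 + \frac{289}{9}\right) = 66 \cdot \frac{19}{9} = \frac{418}{3}$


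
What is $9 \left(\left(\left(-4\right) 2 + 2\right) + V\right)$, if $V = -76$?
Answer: $-738$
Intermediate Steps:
$9 \left(\left(\left(-4\right) 2 + 2\right) + V\right) = 9 \left(\left(\left(-4\right) 2 + 2\right) - 76\right) = 9 \left(\left(-8 + 2\right) - 76\right) = 9 \left(-6 - 76\right) = 9 \left(-82\right) = -738$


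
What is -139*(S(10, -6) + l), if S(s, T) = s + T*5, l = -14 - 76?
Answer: 15290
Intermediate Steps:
l = -90
S(s, T) = s + 5*T
-139*(S(10, -6) + l) = -139*((10 + 5*(-6)) - 90) = -139*((10 - 30) - 90) = -139*(-20 - 90) = -139*(-110) = 15290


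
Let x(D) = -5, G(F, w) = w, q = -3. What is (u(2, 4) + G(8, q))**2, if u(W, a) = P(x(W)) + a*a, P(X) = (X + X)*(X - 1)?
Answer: 5329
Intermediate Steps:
P(X) = 2*X*(-1 + X) (P(X) = (2*X)*(-1 + X) = 2*X*(-1 + X))
u(W, a) = 60 + a**2 (u(W, a) = 2*(-5)*(-1 - 5) + a*a = 2*(-5)*(-6) + a**2 = 60 + a**2)
(u(2, 4) + G(8, q))**2 = ((60 + 4**2) - 3)**2 = ((60 + 16) - 3)**2 = (76 - 3)**2 = 73**2 = 5329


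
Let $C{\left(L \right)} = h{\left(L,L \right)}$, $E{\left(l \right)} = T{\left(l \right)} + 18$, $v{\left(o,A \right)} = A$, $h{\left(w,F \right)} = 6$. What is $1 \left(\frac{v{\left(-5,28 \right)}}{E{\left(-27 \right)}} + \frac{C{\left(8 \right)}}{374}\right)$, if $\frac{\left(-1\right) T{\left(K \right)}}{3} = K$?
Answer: $\frac{503}{1683} \approx 0.29887$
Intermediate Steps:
$T{\left(K \right)} = - 3 K$
$E{\left(l \right)} = 18 - 3 l$ ($E{\left(l \right)} = - 3 l + 18 = 18 - 3 l$)
$C{\left(L \right)} = 6$
$1 \left(\frac{v{\left(-5,28 \right)}}{E{\left(-27 \right)}} + \frac{C{\left(8 \right)}}{374}\right) = 1 \left(\frac{28}{18 - -81} + \frac{6}{374}\right) = 1 \left(\frac{28}{18 + 81} + 6 \cdot \frac{1}{374}\right) = 1 \left(\frac{28}{99} + \frac{3}{187}\right) = 1 \cdot \frac{503}{1683} = \frac{503}{1683}$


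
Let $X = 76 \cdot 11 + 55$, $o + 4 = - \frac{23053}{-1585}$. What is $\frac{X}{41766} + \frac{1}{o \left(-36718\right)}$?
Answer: $\frac{45559327507}{2135871244287} \approx 0.021331$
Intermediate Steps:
$o = \frac{16713}{1585}$ ($o = -4 - \frac{23053}{-1585} = -4 - - \frac{23053}{1585} = -4 + \frac{23053}{1585} = \frac{16713}{1585} \approx 10.544$)
$X = 891$ ($X = 836 + 55 = 891$)
$\frac{X}{41766} + \frac{1}{o \left(-36718\right)} = \frac{891}{41766} + \frac{1}{\frac{16713}{1585} \left(-36718\right)} = 891 \cdot \frac{1}{41766} + \frac{1585}{16713} \left(- \frac{1}{36718}\right) = \frac{297}{13922} - \frac{1585}{613667934} = \frac{45559327507}{2135871244287}$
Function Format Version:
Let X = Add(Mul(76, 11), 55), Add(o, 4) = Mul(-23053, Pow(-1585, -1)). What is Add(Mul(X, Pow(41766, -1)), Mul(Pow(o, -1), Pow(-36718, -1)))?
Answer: Rational(45559327507, 2135871244287) ≈ 0.021331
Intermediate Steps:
o = Rational(16713, 1585) (o = Add(-4, Mul(-23053, Pow(-1585, -1))) = Add(-4, Mul(-23053, Rational(-1, 1585))) = Add(-4, Rational(23053, 1585)) = Rational(16713, 1585) ≈ 10.544)
X = 891 (X = Add(836, 55) = 891)
Add(Mul(X, Pow(41766, -1)), Mul(Pow(o, -1), Pow(-36718, -1))) = Add(Mul(891, Pow(41766, -1)), Mul(Pow(Rational(16713, 1585), -1), Pow(-36718, -1))) = Add(Mul(891, Rational(1, 41766)), Mul(Rational(1585, 16713), Rational(-1, 36718))) = Add(Rational(297, 13922), Rational(-1585, 613667934)) = Rational(45559327507, 2135871244287)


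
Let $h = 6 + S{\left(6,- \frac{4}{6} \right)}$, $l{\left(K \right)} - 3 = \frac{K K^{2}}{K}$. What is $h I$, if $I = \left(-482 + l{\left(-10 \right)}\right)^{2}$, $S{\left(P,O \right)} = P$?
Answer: $1723692$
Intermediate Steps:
$l{\left(K \right)} = 3 + K^{2}$ ($l{\left(K \right)} = 3 + \frac{K K^{2}}{K} = 3 + \frac{K^{3}}{K} = 3 + K^{2}$)
$h = 12$ ($h = 6 + 6 = 12$)
$I = 143641$ ($I = \left(-482 + \left(3 + \left(-10\right)^{2}\right)\right)^{2} = \left(-482 + \left(3 + 100\right)\right)^{2} = \left(-482 + 103\right)^{2} = \left(-379\right)^{2} = 143641$)
$h I = 12 \cdot 143641 = 1723692$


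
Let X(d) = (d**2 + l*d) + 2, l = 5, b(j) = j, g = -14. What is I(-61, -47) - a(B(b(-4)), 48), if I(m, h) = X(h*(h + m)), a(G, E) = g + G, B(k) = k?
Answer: 25791176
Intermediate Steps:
a(G, E) = -14 + G
X(d) = 2 + d**2 + 5*d (X(d) = (d**2 + 5*d) + 2 = 2 + d**2 + 5*d)
I(m, h) = 2 + h**2*(h + m)**2 + 5*h*(h + m) (I(m, h) = 2 + (h*(h + m))**2 + 5*(h*(h + m)) = 2 + h**2*(h + m)**2 + 5*h*(h + m))
I(-61, -47) - a(B(b(-4)), 48) = (2 + (-47)**2*(-47 - 61)**2 + 5*(-47)*(-47 - 61)) - (-14 - 4) = (2 + 2209*(-108)**2 + 5*(-47)*(-108)) - 1*(-18) = (2 + 2209*11664 + 25380) + 18 = (2 + 25765776 + 25380) + 18 = 25791158 + 18 = 25791176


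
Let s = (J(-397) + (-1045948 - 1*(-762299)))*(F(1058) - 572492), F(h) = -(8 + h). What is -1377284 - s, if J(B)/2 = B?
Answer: -163145935478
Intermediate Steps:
J(B) = 2*B
F(h) = -8 - h
s = 163144558194 (s = (2*(-397) + (-1045948 - 1*(-762299)))*((-8 - 1*1058) - 572492) = (-794 + (-1045948 + 762299))*((-8 - 1058) - 572492) = (-794 - 283649)*(-1066 - 572492) = -284443*(-573558) = 163144558194)
-1377284 - s = -1377284 - 1*163144558194 = -1377284 - 163144558194 = -163145935478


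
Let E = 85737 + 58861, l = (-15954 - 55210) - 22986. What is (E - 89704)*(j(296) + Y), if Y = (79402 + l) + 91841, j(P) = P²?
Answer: 9041535846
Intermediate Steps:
l = -94150 (l = -71164 - 22986 = -94150)
E = 144598
Y = 77093 (Y = (79402 - 94150) + 91841 = -14748 + 91841 = 77093)
(E - 89704)*(j(296) + Y) = (144598 - 89704)*(296² + 77093) = 54894*(87616 + 77093) = 54894*164709 = 9041535846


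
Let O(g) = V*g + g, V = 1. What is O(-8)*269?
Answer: -4304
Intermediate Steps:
O(g) = 2*g (O(g) = 1*g + g = g + g = 2*g)
O(-8)*269 = (2*(-8))*269 = -16*269 = -4304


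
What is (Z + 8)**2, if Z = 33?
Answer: 1681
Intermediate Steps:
(Z + 8)**2 = (33 + 8)**2 = 41**2 = 1681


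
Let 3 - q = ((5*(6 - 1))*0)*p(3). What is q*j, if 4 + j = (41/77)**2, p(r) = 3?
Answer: -66105/5929 ≈ -11.149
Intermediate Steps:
j = -22035/5929 (j = -4 + (41/77)**2 = -4 + 1681/5929 = -22035/5929 ≈ -3.7165)
q = 3 (q = 3 - (5*(6 - 1))*0*3 = 3 - (5*5)*0*3 = 3 - 25*0*3 = 3 - 0*3 = 3 - 1*0 = 3 + 0 = 3)
q*j = 3*(-22035/5929) = -66105/5929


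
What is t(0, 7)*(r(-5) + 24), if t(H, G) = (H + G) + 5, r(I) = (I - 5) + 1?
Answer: 180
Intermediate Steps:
r(I) = -4 + I (r(I) = (-5 + I) + 1 = -4 + I)
t(H, G) = 5 + G + H (t(H, G) = (G + H) + 5 = 5 + G + H)
t(0, 7)*(r(-5) + 24) = (5 + 7 + 0)*((-4 - 5) + 24) = 12*(-9 + 24) = 12*15 = 180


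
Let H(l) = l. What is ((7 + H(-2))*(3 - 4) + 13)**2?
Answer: 64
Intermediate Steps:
((7 + H(-2))*(3 - 4) + 13)**2 = ((7 - 2)*(3 - 4) + 13)**2 = (5*(-1) + 13)**2 = (-5 + 13)**2 = 8**2 = 64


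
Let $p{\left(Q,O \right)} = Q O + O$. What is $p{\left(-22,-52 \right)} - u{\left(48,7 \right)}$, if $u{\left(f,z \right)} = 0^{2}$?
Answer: $1092$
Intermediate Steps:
$u{\left(f,z \right)} = 0$
$p{\left(Q,O \right)} = O + O Q$ ($p{\left(Q,O \right)} = O Q + O = O + O Q$)
$p{\left(-22,-52 \right)} - u{\left(48,7 \right)} = - 52 \left(1 - 22\right) - 0 = \left(-52\right) \left(-21\right) + 0 = 1092 + 0 = 1092$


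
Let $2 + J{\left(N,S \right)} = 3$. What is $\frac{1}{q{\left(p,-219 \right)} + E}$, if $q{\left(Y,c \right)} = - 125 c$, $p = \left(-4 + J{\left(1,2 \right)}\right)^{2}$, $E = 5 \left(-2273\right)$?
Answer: $\frac{1}{16010} \approx 6.2461 \cdot 10^{-5}$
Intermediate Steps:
$J{\left(N,S \right)} = 1$ ($J{\left(N,S \right)} = -2 + 3 = 1$)
$E = -11365$
$p = 9$ ($p = \left(-4 + 1\right)^{2} = \left(-3\right)^{2} = 9$)
$\frac{1}{q{\left(p,-219 \right)} + E} = \frac{1}{\left(-125\right) \left(-219\right) - 11365} = \frac{1}{27375 - 11365} = \frac{1}{16010}$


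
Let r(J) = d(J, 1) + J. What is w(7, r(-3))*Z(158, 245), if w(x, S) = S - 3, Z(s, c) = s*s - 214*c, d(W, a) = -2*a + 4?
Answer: 109864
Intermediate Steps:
d(W, a) = 4 - 2*a
Z(s, c) = s² - 214*c
r(J) = 2 + J (r(J) = (4 - 2*1) + J = (4 - 2) + J = 2 + J)
w(x, S) = -3 + S
w(7, r(-3))*Z(158, 245) = (-3 + (2 - 3))*(158² - 214*245) = (-3 - 1)*(24964 - 52430) = -4*(-27466) = 109864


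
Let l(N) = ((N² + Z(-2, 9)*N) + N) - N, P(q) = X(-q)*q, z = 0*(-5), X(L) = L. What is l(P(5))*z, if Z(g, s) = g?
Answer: 0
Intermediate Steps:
z = 0
P(q) = -q² (P(q) = (-q)*q = -q²)
l(N) = N² - 2*N (l(N) = ((N² - 2*N) + N) - N = (N² - N) - N = N² - 2*N)
l(P(5))*z = ((-1*5²)*(-2 - 1*5²))*0 = ((-1*25)*(-2 - 1*25))*0 = -25*(-2 - 25)*0 = -25*(-27)*0 = 675*0 = 0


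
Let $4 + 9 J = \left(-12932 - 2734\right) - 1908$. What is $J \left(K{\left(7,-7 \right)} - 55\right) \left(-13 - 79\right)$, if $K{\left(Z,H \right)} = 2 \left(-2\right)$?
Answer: $- \frac{95413384}{9} \approx -1.0601 \cdot 10^{7}$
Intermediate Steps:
$K{\left(Z,H \right)} = -4$
$J = - \frac{17578}{9}$ ($J = - \frac{4}{9} + \frac{\left(-12932 - 2734\right) - 1908}{9} = - \frac{4}{9} + \frac{-15666 - 1908}{9} = - \frac{4}{9} + \frac{1}{9} \left(-17574\right) = - \frac{4}{9} - \frac{5858}{3} = - \frac{17578}{9} \approx -1953.1$)
$J \left(K{\left(7,-7 \right)} - 55\right) \left(-13 - 79\right) = - \frac{17578 \left(-4 - 55\right) \left(-13 - 79\right)}{9} = - \frac{17578 \left(\left(-59\right) \left(-92\right)\right)}{9} = \left(- \frac{17578}{9}\right) 5428 = - \frac{95413384}{9}$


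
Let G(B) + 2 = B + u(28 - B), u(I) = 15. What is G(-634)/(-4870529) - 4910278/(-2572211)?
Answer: 23917248740093/12528028269619 ≈ 1.9091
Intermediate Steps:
G(B) = 13 + B (G(B) = -2 + (B + 15) = -2 + (15 + B) = 13 + B)
G(-634)/(-4870529) - 4910278/(-2572211) = (13 - 634)/(-4870529) - 4910278/(-2572211) = -621*(-1/4870529) - 4910278*(-1/2572211) = 621/4870529 + 4910278/2572211 = 23917248740093/12528028269619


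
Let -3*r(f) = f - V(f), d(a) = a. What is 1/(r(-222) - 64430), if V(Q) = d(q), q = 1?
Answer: -3/193067 ≈ -1.5539e-5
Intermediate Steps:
V(Q) = 1
r(f) = ⅓ - f/3 (r(f) = -(f - 1*1)/3 = -(f - 1)/3 = -(-1 + f)/3 = ⅓ - f/3)
1/(r(-222) - 64430) = 1/((⅓ - ⅓*(-222)) - 64430) = 1/((⅓ + 74) - 64430) = 1/(223/3 - 64430) = 1/(-193067/3) = -3/193067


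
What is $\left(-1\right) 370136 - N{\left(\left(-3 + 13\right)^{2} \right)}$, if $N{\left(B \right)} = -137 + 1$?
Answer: $-370000$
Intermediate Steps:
$N{\left(B \right)} = -136$
$\left(-1\right) 370136 - N{\left(\left(-3 + 13\right)^{2} \right)} = \left(-1\right) 370136 - -136 = -370136 + 136 = -370000$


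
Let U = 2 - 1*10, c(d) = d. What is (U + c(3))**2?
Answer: 25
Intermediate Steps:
U = -8 (U = 2 - 10 = -8)
(U + c(3))**2 = (-8 + 3)**2 = (-5)**2 = 25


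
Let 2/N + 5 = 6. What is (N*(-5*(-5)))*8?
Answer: 400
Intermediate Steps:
N = 2 (N = 2/(-5 + 6) = 2/1 = 2*1 = 2)
(N*(-5*(-5)))*8 = (2*(-5*(-5)))*8 = (2*25)*8 = 50*8 = 400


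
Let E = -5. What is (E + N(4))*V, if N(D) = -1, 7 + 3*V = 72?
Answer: -130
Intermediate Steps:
V = 65/3 (V = -7/3 + (⅓)*72 = -7/3 + 24 = 65/3 ≈ 21.667)
(E + N(4))*V = (-5 - 1)*(65/3) = -6*65/3 = -130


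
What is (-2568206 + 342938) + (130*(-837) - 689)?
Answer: -2334767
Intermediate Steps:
(-2568206 + 342938) + (130*(-837) - 689) = -2225268 + (-108810 - 689) = -2225268 - 109499 = -2334767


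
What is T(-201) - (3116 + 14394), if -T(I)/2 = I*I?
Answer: -98312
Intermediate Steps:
T(I) = -2*I**2 (T(I) = -2*I*I = -2*I**2)
T(-201) - (3116 + 14394) = -2*(-201)**2 - (3116 + 14394) = -2*40401 - 1*17510 = -80802 - 17510 = -98312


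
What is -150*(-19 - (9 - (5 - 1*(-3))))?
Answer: 3000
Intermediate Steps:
-150*(-19 - (9 - (5 - 1*(-3)))) = -150*(-19 - (9 - (5 + 3))) = -150*(-19 - (9 - 1*8)) = -150*(-19 - (9 - 8)) = -150*(-19 - 1*1) = -150*(-19 - 1) = -150*(-20) = 3000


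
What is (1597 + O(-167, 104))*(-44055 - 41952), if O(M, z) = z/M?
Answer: -22929036165/167 ≈ -1.3730e+8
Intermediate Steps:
(1597 + O(-167, 104))*(-44055 - 41952) = (1597 + 104/(-167))*(-44055 - 41952) = (1597 + 104*(-1/167))*(-86007) = (1597 - 104/167)*(-86007) = (266595/167)*(-86007) = -22929036165/167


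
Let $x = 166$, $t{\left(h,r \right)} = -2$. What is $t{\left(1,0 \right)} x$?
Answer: $-332$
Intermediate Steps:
$t{\left(1,0 \right)} x = \left(-2\right) 166 = -332$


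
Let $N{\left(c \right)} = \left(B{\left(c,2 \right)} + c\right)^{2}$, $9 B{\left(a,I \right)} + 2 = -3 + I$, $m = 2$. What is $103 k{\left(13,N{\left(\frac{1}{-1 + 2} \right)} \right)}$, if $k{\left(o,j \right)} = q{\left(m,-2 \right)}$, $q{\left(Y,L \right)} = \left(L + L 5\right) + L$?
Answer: $-1442$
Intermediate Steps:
$B{\left(a,I \right)} = - \frac{5}{9} + \frac{I}{9}$ ($B{\left(a,I \right)} = - \frac{2}{9} + \frac{-3 + I}{9} = - \frac{2}{9} + \left(- \frac{1}{3} + \frac{I}{9}\right) = - \frac{5}{9} + \frac{I}{9}$)
$N{\left(c \right)} = \left(- \frac{1}{3} + c\right)^{2}$ ($N{\left(c \right)} = \left(\left(- \frac{5}{9} + \frac{1}{9} \cdot 2\right) + c\right)^{2} = \left(\left(- \frac{5}{9} + \frac{2}{9}\right) + c\right)^{2} = \left(- \frac{1}{3} + c\right)^{2}$)
$q{\left(Y,L \right)} = 7 L$ ($q{\left(Y,L \right)} = \left(L + 5 L\right) + L = 6 L + L = 7 L$)
$k{\left(o,j \right)} = -14$ ($k{\left(o,j \right)} = 7 \left(-2\right) = -14$)
$103 k{\left(13,N{\left(\frac{1}{-1 + 2} \right)} \right)} = 103 \left(-14\right) = -1442$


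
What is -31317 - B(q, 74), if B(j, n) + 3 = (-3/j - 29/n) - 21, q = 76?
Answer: -87994703/2812 ≈ -31293.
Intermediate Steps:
B(j, n) = -24 - 29/n - 3/j (B(j, n) = -3 + ((-3/j - 29/n) - 21) = -3 + ((-29/n - 3/j) - 21) = -3 + (-21 - 29/n - 3/j) = -24 - 29/n - 3/j)
-31317 - B(q, 74) = -31317 - (-24 - 29/74 - 3/76) = -31317 - 1*(-68701/2812) = -31317 + 68701/2812 = -87994703/2812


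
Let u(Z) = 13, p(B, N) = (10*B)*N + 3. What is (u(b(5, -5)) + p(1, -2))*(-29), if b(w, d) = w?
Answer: 116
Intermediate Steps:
p(B, N) = 3 + 10*B*N (p(B, N) = 10*B*N + 3 = 3 + 10*B*N)
(u(b(5, -5)) + p(1, -2))*(-29) = (13 + (3 + 10*1*(-2)))*(-29) = (13 + (3 - 20))*(-29) = (13 - 17)*(-29) = -4*(-29) = 116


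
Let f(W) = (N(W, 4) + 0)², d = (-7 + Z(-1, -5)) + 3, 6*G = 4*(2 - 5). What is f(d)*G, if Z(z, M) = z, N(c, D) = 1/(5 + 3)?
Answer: -1/32 ≈ -0.031250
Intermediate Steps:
N(c, D) = ⅛ (N(c, D) = 1/8 = ⅛)
G = -2 (G = (4*(2 - 5))/6 = (4*(-3))/6 = (⅙)*(-12) = -2)
d = -5 (d = (-7 - 1) + 3 = -8 + 3 = -5)
f(W) = 1/64 (f(W) = (⅛ + 0)² = (⅛)² = 1/64)
f(d)*G = (1/64)*(-2) = -1/32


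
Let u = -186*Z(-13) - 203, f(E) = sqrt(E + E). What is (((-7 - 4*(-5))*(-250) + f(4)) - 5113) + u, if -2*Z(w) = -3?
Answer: -8845 + 2*sqrt(2) ≈ -8842.2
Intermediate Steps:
Z(w) = 3/2 (Z(w) = -1/2*(-3) = 3/2)
f(E) = sqrt(2)*sqrt(E) (f(E) = sqrt(2*E) = sqrt(2)*sqrt(E))
u = -482 (u = -186*3/2 - 203 = -279 - 203 = -482)
(((-7 - 4*(-5))*(-250) + f(4)) - 5113) + u = (((-7 - 4*(-5))*(-250) + sqrt(2)*sqrt(4)) - 5113) - 482 = (((-7 + 20)*(-250) + sqrt(2)*2) - 5113) - 482 = ((13*(-250) + 2*sqrt(2)) - 5113) - 482 = ((-3250 + 2*sqrt(2)) - 5113) - 482 = (-8363 + 2*sqrt(2)) - 482 = -8845 + 2*sqrt(2)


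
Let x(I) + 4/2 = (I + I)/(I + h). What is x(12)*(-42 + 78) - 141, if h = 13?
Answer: -4461/25 ≈ -178.44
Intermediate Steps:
x(I) = -2 + 2*I/(13 + I) (x(I) = -2 + (I + I)/(I + 13) = -2 + (2*I)/(13 + I) = -2 + 2*I/(13 + I))
x(12)*(-42 + 78) - 141 = (-26/(13 + 12))*(-42 + 78) - 141 = -26/25*36 - 141 = -936/25 - 141 = -4461/25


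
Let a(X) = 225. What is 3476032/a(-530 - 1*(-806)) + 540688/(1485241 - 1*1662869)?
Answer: 154329739324/9991575 ≈ 15446.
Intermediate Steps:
3476032/a(-530 - 1*(-806)) + 540688/(1485241 - 1*1662869) = 3476032/225 + 540688/(1485241 - 1*1662869) = 3476032*(1/225) + 540688/(1485241 - 1662869) = 3476032/225 + 540688/(-177628) = 3476032/225 + 540688*(-1/177628) = 3476032/225 - 135172/44407 = 154329739324/9991575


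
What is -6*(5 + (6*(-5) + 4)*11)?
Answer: 1686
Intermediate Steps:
-6*(5 + (6*(-5) + 4)*11) = -6*(5 + (-30 + 4)*11) = -6*(5 - 26*11) = -6*(5 - 286) = -6*(-281) = 1686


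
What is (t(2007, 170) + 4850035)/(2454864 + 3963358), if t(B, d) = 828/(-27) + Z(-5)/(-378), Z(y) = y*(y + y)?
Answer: 458325397/606521979 ≈ 0.75566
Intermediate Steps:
Z(y) = 2*y² (Z(y) = y*(2*y) = 2*y²)
t(B, d) = -5821/189 (t(B, d) = 828/(-27) + (2*(-5)²)/(-378) = 828*(-1/27) + (2*25)*(-1/378) = -92/3 + 50*(-1/378) = -92/3 - 25/189 = -5821/189)
(t(2007, 170) + 4850035)/(2454864 + 3963358) = (-5821/189 + 4850035)/(2454864 + 3963358) = (916650794/189)/6418222 = (916650794/189)*(1/6418222) = 458325397/606521979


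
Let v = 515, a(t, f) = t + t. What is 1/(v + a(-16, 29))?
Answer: 1/483 ≈ 0.0020704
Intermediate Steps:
a(t, f) = 2*t
1/(v + a(-16, 29)) = 1/(515 + 2*(-16)) = 1/(515 - 32) = 1/483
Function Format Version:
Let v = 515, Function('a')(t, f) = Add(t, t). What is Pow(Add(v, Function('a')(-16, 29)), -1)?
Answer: Rational(1, 483) ≈ 0.0020704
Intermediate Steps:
Function('a')(t, f) = Mul(2, t)
Pow(Add(v, Function('a')(-16, 29)), -1) = Pow(Add(515, Mul(2, -16)), -1) = Pow(Add(515, -32), -1) = Pow(483, -1) = Rational(1, 483)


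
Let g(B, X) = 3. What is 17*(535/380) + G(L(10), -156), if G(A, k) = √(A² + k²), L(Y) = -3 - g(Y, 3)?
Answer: 1819/76 + 6*√677 ≈ 180.05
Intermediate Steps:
L(Y) = -6 (L(Y) = -3 - 1*3 = -3 - 3 = -6)
17*(535/380) + G(L(10), -156) = 17*(535/380) + √((-6)² + (-156)²) = 17*(535*(1/380)) + √(36 + 24336) = 17*(107/76) + √24372 = 1819/76 + 6*√677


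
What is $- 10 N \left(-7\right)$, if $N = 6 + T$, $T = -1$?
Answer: $350$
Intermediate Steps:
$N = 5$ ($N = 6 - 1 = 5$)
$- 10 N \left(-7\right) = \left(-10\right) 5 \left(-7\right) = \left(-50\right) \left(-7\right) = 350$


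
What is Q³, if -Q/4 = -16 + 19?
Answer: -1728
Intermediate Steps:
Q = -12 (Q = -4*(-16 + 19) = -4*3 = -12)
Q³ = (-12)³ = -1728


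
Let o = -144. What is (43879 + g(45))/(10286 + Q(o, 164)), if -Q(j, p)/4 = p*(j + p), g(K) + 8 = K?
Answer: -21958/1417 ≈ -15.496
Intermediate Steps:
g(K) = -8 + K
Q(j, p) = -4*p*(j + p)
(43879 + g(45))/(10286 + Q(o, 164)) = (43879 + (-8 + 45))/(10286 - 4*164*(-144 + 164)) = (43879 + 37)/(10286 - 4*164*20) = 43916/(10286 - 13120) = 43916/(-2834) = 43916*(-1/2834) = -21958/1417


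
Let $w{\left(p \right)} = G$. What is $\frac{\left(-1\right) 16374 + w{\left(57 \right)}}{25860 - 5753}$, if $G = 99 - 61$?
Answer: $- \frac{16336}{20107} \approx -0.81245$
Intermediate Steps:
$G = 38$
$w{\left(p \right)} = 38$
$\frac{\left(-1\right) 16374 + w{\left(57 \right)}}{25860 - 5753} = \frac{\left(-1\right) 16374 + 38}{25860 - 5753} = \frac{-16374 + 38}{20107} = \left(-16336\right) \frac{1}{20107} = - \frac{16336}{20107}$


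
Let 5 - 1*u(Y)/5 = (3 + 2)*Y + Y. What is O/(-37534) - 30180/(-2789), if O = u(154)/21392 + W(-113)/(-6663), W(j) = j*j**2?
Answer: 161374125308491849/14920884449448096 ≈ 10.815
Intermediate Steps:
W(j) = j**3
u(Y) = 25 - 30*Y (u(Y) = 25 - 5*((3 + 2)*Y + Y) = 25 - 5*(5*Y + Y) = 25 - 30*Y)
O = 30835836139/142534896 (O = (25 - 30*154)/21392 + (-113)**3/(-6663) = (25 - 4620)*(1/21392) - 1442897*(-1/6663) = -4595*1/21392 + 1442897/6663 = -4595/21392 + 1442897/6663 = 30835836139/142534896 ≈ 216.34)
O/(-37534) - 30180/(-2789) = (30835836139/142534896)/(-37534) - 30180/(-2789) = (30835836139/142534896)*(-1/37534) - 30180*(-1/2789) = -30835836139/5349904786464 + 30180/2789 = 161374125308491849/14920884449448096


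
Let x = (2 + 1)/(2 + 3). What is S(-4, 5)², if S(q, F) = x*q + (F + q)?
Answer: 49/25 ≈ 1.9600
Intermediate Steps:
x = ⅗ (x = 3/5 = 3*(⅕) = ⅗ ≈ 0.60000)
S(q, F) = F + 8*q/5 (S(q, F) = 3*q/5 + (F + q) = F + 8*q/5)
S(-4, 5)² = (5 + (8/5)*(-4))² = (5 - 32/5)² = (-7/5)² = 49/25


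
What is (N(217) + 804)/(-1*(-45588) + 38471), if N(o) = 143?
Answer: 947/84059 ≈ 0.011266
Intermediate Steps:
(N(217) + 804)/(-1*(-45588) + 38471) = (143 + 804)/(-1*(-45588) + 38471) = 947/(45588 + 38471) = 947/84059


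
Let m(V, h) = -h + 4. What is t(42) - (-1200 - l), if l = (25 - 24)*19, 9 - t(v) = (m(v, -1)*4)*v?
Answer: 388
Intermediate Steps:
m(V, h) = 4 - h
t(v) = 9 - 20*v (t(v) = 9 - (4 - 1*(-1))*4*v = 9 - (4 + 1)*4*v = 9 - 5*4*v = 9 - 20*v)
l = 19 (l = 1*19 = 19)
t(42) - (-1200 - l) = (9 - 20*42) - (-1200 - 1*19) = (9 - 840) - (-1200 - 19) = -831 - 1*(-1219) = -831 + 1219 = 388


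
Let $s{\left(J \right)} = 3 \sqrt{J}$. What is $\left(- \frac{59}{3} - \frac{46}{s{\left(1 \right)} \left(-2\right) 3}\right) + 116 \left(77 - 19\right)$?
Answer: $\frac{60398}{9} \approx 6710.9$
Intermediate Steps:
$\left(- \frac{59}{3} - \frac{46}{s{\left(1 \right)} \left(-2\right) 3}\right) + 116 \left(77 - 19\right) = \left(- \frac{59}{3} - \frac{46}{3 \sqrt{1} \left(-2\right) 3}\right) + 116 \left(77 - 19\right) = \left(\left(-59\right) \frac{1}{3} - \frac{46}{3 \cdot 1 \left(-2\right) 3}\right) + 116 \left(77 - 19\right) = \left(- \frac{59}{3} - \frac{46}{3 \left(-2\right) 3}\right) + 116 \cdot 58 = \left(- \frac{59}{3} - \frac{46}{\left(-6\right) 3}\right) + 6728 = \left(- \frac{59}{3} - \frac{46}{-18}\right) + 6728 = \left(- \frac{59}{3} - - \frac{23}{9}\right) + 6728 = \left(- \frac{59}{3} + \frac{23}{9}\right) + 6728 = - \frac{154}{9} + 6728 = \frac{60398}{9}$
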